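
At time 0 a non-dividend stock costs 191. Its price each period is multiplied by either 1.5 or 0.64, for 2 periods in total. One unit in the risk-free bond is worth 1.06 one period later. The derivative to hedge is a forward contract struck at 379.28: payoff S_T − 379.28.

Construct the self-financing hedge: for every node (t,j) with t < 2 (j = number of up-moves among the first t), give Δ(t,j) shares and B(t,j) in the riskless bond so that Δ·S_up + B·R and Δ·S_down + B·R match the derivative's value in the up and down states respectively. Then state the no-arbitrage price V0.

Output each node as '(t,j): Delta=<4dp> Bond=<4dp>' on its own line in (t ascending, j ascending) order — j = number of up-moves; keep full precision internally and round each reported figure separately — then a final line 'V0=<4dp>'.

Risk-neutral probability p* = (R−d)/(u−d) = (1.06−0.64)/(1.5−0.64) = 0.4884.
Terminal values V(2,·): V(2,0)=-301.0464, V(2,1)=-195.9200, V(2,2)=50.4700
  t=1,j=0: stock 122.2400 → up 183.3600 (V=-195.9200), down 78.2336 (V=-301.0464). Price -235.5713; hedge Δ=1.0000, bond B=-357.8113.
  t=1,j=1: stock 286.5000 → up 429.7500 (V=50.4700), down 183.3600 (V=-195.9200). Price -71.3113; hedge Δ=1.0000, bond B=-357.8113.
  t=0,j=0: stock 191.0000 → up 286.5000 (V=-71.3113), down 122.2400 (V=-235.5713). Price -146.5578; hedge Δ=1.0000, bond B=-337.5578.
The time-0 hedge costs -146.5578, which is the no-arbitrage price.

(0,0): Delta=1.0000 Bond=-337.5578
(1,0): Delta=1.0000 Bond=-357.8113
(1,1): Delta=1.0000 Bond=-357.8113
V0=-146.5578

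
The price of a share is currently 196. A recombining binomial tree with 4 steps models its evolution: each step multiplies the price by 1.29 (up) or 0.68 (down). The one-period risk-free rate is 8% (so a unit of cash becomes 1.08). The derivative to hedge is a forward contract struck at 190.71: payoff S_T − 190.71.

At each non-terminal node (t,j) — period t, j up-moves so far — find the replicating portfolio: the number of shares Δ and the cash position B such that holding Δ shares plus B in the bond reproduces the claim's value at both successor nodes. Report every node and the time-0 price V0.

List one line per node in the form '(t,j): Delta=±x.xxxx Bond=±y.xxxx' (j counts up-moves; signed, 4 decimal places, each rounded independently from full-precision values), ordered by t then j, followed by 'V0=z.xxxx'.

No-arbitrage ⇒ martingale measure with p* = (R−d)/(u−d) = 0.6557.
Terminal values V(4,·): V(4,0)=-148.8025, V(4,1)=-111.2090, V(4,2)=-39.8920, V(4,3)=95.4007, V(4,4)=352.0588
Node (3,0) S=61.6287: V=(p*·-111.2090+(1−p*)·-148.8025)/1.08=-114.9547; Δ=(-111.2090−-148.8025)/(79.5010−41.9075)=1.0000; B=V−Δ·S=-176.5833
Node (3,1) S=116.9132: V=(p*·-39.8920+(1−p*)·-111.2090)/1.08=-59.6701; Δ=(-39.8920−-111.2090)/(150.8180−79.5010)=1.0000; B=V−Δ·S=-176.5833
Node (3,2) S=221.7912: V=(p*·95.4007+(1−p*)·-39.8920)/1.08=45.2079; Δ=(95.4007−-39.8920)/(286.1107−150.8180)=1.0000; B=V−Δ·S=-176.5833
Node (3,3) S=420.7510: V=(p*·352.0588+(1−p*)·95.4007)/1.08=244.1677; Δ=(352.0588−95.4007)/(542.7688−286.1107)=1.0000; B=V−Δ·S=-176.5833
Node (2,0) S=90.6304: V=(p*·-59.6701+(1−p*)·-114.9547)/1.08=-72.8727; Δ=(-59.6701−-114.9547)/(116.9132−61.6287)=1.0000; B=V−Δ·S=-163.5031
Node (2,1) S=171.9312: V=(p*·45.2079+(1−p*)·-59.6701)/1.08=8.4281; Δ=(45.2079−-59.6701)/(221.7912−116.9132)=1.0000; B=V−Δ·S=-163.5031
Node (2,2) S=326.1636: V=(p*·244.1677+(1−p*)·45.2079)/1.08=162.6605; Δ=(244.1677−45.2079)/(420.7510−221.7912)=1.0000; B=V−Δ·S=-163.5031
Node (1,0) S=133.2800: V=(p*·8.4281+(1−p*)·-72.8727)/1.08=-18.1117; Δ=(8.4281−-72.8727)/(171.9312−90.6304)=1.0000; B=V−Δ·S=-151.3917
Node (1,1) S=252.8400: V=(p*·162.6605+(1−p*)·8.4281)/1.08=101.4483; Δ=(162.6605−8.4281)/(326.1636−171.9312)=1.0000; B=V−Δ·S=-151.3917
Node (0,0) S=196.0000: V=(p*·101.4483+(1−p*)·-18.1117)/1.08=55.8225; Δ=(101.4483−-18.1117)/(252.8400−133.2800)=1.0000; B=V−Δ·S=-140.1775
Self-financing check: at every node Δ·S+B equals the discounted successor values.

(0,0): Delta=1.0000 Bond=-140.1775
(1,0): Delta=1.0000 Bond=-151.3917
(1,1): Delta=1.0000 Bond=-151.3917
(2,0): Delta=1.0000 Bond=-163.5031
(2,1): Delta=1.0000 Bond=-163.5031
(2,2): Delta=1.0000 Bond=-163.5031
(3,0): Delta=1.0000 Bond=-176.5833
(3,1): Delta=1.0000 Bond=-176.5833
(3,2): Delta=1.0000 Bond=-176.5833
(3,3): Delta=1.0000 Bond=-176.5833
V0=55.8225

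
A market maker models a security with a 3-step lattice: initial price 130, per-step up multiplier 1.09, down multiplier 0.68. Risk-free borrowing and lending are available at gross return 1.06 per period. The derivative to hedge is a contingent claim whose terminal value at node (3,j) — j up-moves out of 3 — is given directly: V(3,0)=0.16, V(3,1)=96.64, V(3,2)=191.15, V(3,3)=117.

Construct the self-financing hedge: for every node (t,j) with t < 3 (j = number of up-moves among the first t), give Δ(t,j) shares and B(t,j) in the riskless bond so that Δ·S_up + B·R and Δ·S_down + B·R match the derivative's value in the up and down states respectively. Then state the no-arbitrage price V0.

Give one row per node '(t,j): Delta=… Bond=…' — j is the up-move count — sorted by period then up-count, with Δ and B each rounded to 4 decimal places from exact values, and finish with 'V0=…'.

(0,0): Delta=-0.8409 Bond=219.0008
(1,0): Delta=2.4638 Bond=-59.9919
(1,1): Delta=-1.0037 Bond=255.2040
(2,0): Delta=3.9146 Bond=-150.8072
(2,1): Delta=2.3923 Bond=-56.7059
(2,2): Delta=-1.1709 Bond=296.3495
V0=109.6821

Since d<R<u, set p* = (R−d)/(u−d) = 0.9268; price each node as the discounted p*-expectation of its children.
Terminal values V(3,·): V(3,0)=0.1600, V(3,1)=96.6400, V(3,2)=191.1500, V(3,3)=117.0000
Node (2,0) S=60.1120: V=(p*·96.6400+(1−p*)·0.1600)/1.06=84.5099; Δ=(96.6400−0.1600)/(65.5221−40.8762)=3.9146; B=V−Δ·S=-150.8072
Node (2,1) S=96.3560: V=(p*·191.1500+(1−p*)·96.6400)/1.06=173.8063; Δ=(191.1500−96.6400)/(105.0280−65.5221)=2.3923; B=V−Δ·S=-56.7059
Node (2,2) S=154.4530: V=(p*·117.0000+(1−p*)·191.1500)/1.06=115.4959; Δ=(117.0000−191.1500)/(168.3538−105.0280)=-1.1709; B=V−Δ·S=296.3495
Node (1,0) S=88.4000: V=(p*·173.8063+(1−p*)·84.5099)/1.06=157.8041; Δ=(173.8063−84.5099)/(96.3560−60.1120)=2.4638; B=V−Δ·S=-59.9919
Node (1,1) S=141.7000: V=(p*·115.4959+(1−p*)·173.8063)/1.06=112.9835; Δ=(115.4959−173.8063)/(154.4530−96.3560)=-1.0037; B=V−Δ·S=255.2040
Node (0,0) S=130.0000: V=(p*·112.9835+(1−p*)·157.8041)/1.06=109.6821; Δ=(112.9835−157.8041)/(141.7000−88.4000)=-0.8409; B=V−Δ·S=219.0008
Each (Δ,B) replicates both successor values, so the strategy is self-financing and V0 is arbitrage-free.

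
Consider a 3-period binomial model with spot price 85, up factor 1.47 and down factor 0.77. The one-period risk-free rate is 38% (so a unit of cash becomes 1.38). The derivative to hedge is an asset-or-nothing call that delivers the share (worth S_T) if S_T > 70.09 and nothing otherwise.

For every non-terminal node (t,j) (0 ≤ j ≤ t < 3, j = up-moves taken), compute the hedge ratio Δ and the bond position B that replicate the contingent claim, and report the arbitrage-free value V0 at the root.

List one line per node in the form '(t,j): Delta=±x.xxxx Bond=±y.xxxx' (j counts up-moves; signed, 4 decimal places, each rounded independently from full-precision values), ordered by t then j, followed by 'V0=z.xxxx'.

Under the risk-neutral measure, an up-move has probability p* = (R−d)/(u−d) = 0.8714 and values discount at R = 1.38.
Payoff layer (t=3): V(3,0)=0.0000, V(3,1)=74.0829, V(3,2)=141.4309, V(3,3)=270.0045
(2,0): S=50.3965. Δ = (V_up−V_dn)/(S_up−S_dn) = (74.0829−0.0000)/(74.0829−38.8053) = 2.1000. V = [p*·74.0829 + (1−p*)·0.0000]/1.38 = 46.7811. B = V − Δ·S = -59.0516.
(2,1): S=96.2115. Δ = (V_up−V_dn)/(S_up−S_dn) = (141.4309−74.0829)/(141.4309−74.0829) = 1.0000. V = [p*·141.4309 + (1−p*)·74.0829]/1.38 = 96.2115. B = V − Δ·S = 0.0000.
(2,2): S=183.6765. Δ = (V_up−V_dn)/(S_up−S_dn) = (270.0045−141.4309)/(270.0045−141.4309) = 1.0000. V = [p*·270.0045 + (1−p*)·141.4309]/1.38 = 183.6765. B = V − Δ·S = 0.0000.
(1,0): S=65.4500. Δ = (V_up−V_dn)/(S_up−S_dn) = (96.2115−46.7811)/(96.2115−50.3965) = 1.0789. V = [p*·96.2115 + (1−p*)·46.7811]/1.38 = 65.1132. B = V − Δ·S = -5.5017.
(1,1): S=124.9500. Δ = (V_up−V_dn)/(S_up−S_dn) = (183.6765−96.2115)/(183.6765−96.2115) = 1.0000. V = [p*·183.6765 + (1−p*)·96.2115]/1.38 = 124.9500. B = V − Δ·S = 0.0000.
(0,0): S=85.0000. Δ = (V_up−V_dn)/(S_up−S_dn) = (124.9500−65.1132)/(124.9500−65.4500) = 1.0057. V = [p*·124.9500 + (1−p*)·65.1132]/1.38 = 84.9686. B = V − Δ·S = -0.5126.
Self-financing check: at every node Δ·S+B equals the discounted successor values.

(0,0): Delta=1.0057 Bond=-0.5126
(1,0): Delta=1.0789 Bond=-5.5017
(1,1): Delta=1.0000 Bond=0.0000
(2,0): Delta=2.1000 Bond=-59.0516
(2,1): Delta=1.0000 Bond=0.0000
(2,2): Delta=1.0000 Bond=0.0000
V0=84.9686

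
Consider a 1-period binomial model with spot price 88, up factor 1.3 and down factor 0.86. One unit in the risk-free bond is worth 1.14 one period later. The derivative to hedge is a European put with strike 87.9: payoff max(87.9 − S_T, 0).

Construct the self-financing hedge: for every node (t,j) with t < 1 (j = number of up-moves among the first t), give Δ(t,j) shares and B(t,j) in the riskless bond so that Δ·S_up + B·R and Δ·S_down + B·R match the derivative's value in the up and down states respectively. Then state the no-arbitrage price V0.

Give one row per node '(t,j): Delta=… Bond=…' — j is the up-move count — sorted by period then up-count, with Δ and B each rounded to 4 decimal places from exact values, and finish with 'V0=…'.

The replicating-portfolio and risk-neutral prices coincide; use p* = (1.14−0.86)/(1.3−0.86) = 0.6364 for the latter.
Terminal values V(1,·): V(1,0)=12.2200, V(1,1)=0.0000
  t=0,j=0: stock 88.0000 → up 114.4000 (V=0.0000), down 75.6800 (V=12.2200). Price 3.8979; hedge Δ=-0.3156, bond B=31.6707.
Root portfolio cost Δ·88+B reproduces V0=3.8979.

(0,0): Delta=-0.3156 Bond=31.6707
V0=3.8979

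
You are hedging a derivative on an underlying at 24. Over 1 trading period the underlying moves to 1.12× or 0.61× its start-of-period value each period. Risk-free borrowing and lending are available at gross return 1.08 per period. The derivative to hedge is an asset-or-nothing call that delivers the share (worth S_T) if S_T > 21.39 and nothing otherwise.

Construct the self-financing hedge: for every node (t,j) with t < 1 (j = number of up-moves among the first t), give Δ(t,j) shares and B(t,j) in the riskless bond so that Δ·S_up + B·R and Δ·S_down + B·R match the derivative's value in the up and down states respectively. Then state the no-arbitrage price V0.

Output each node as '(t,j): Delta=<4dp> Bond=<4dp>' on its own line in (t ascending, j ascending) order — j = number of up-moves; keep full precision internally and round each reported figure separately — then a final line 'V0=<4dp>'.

The replicating-portfolio and risk-neutral prices coincide; use p* = (1.08−0.61)/(1.12−0.61) = 0.9216 for the latter.
Payoff layer (t=1): V(1,0)=0.0000, V(1,1)=26.8800
  t=0,j=0: stock 24.0000 → up 26.8800 (V=26.8800), down 14.6400 (V=0.0000). Price 22.9368; hedge Δ=2.1961, bond B=-29.7691.
The time-0 hedge costs 22.9368, which is the no-arbitrage price.

(0,0): Delta=2.1961 Bond=-29.7691
V0=22.9368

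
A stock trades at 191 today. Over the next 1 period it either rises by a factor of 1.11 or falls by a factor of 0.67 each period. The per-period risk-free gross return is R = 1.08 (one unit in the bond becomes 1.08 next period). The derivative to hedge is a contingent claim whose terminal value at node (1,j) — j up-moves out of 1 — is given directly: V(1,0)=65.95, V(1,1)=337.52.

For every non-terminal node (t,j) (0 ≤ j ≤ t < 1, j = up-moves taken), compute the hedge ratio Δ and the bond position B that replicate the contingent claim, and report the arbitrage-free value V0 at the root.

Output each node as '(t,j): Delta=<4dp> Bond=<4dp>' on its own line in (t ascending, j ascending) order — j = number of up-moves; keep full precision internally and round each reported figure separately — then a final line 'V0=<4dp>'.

Under the risk-neutral measure, an up-move has probability p* = (R−d)/(u−d) = 0.9318 and values discount at R = 1.08.
At expiry t=1: V(1,0)=65.9500, V(1,1)=337.5200
(0,0): S=191.0000. Δ = (V_up−V_dn)/(S_up−S_dn) = (337.5200−65.9500)/(212.0100−127.9700) = 3.2314. V = [p*·337.5200 + (1−p*)·65.9500]/1.08 = 295.3739. B = V − Δ·S = -321.8306.
Self-financing check: at every node Δ·S+B equals the discounted successor values.

(0,0): Delta=3.2314 Bond=-321.8306
V0=295.3739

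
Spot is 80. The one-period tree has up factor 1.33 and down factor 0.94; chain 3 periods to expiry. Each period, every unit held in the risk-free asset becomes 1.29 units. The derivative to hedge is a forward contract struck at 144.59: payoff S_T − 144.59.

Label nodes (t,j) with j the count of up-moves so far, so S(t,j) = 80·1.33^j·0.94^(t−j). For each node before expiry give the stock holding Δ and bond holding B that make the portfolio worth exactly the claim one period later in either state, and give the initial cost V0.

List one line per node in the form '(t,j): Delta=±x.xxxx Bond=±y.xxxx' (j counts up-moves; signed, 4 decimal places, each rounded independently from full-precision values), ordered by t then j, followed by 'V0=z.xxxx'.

Risk-neutral probability p* = (R−d)/(u−d) = (1.29−0.94)/(1.33−0.94) = 0.8974.
Payoff layer (t=3): V(3,0)=-78.1433, V(3,1)=-50.5750, V(3,2)=-11.5687, V(3,3)=43.6210
Node (2,0) S=70.6880: V=(p*·-50.5750+(1−p*)·-78.1433)/1.29=-41.3973; Δ=(-50.5750−-78.1433)/(94.0150−66.4467)=1.0000; B=V−Δ·S=-112.0853
Node (2,1) S=100.0160: V=(p*·-11.5687+(1−p*)·-50.5750)/1.29=-12.0693; Δ=(-11.5687−-50.5750)/(133.0213−94.0150)=1.0000; B=V−Δ·S=-112.0853
Node (2,2) S=141.5120: V=(p*·43.6210+(1−p*)·-11.5687)/1.29=29.4267; Δ=(43.6210−-11.5687)/(188.2110−133.0213)=1.0000; B=V−Δ·S=-112.0853
Node (1,0) S=75.2000: V=(p*·-12.0693+(1−p*)·-41.3973)/1.29=-11.6878; Δ=(-12.0693−-41.3973)/(100.0160−70.6880)=1.0000; B=V−Δ·S=-86.8878
Node (1,1) S=106.4000: V=(p*·29.4267+(1−p*)·-12.0693)/1.29=19.5122; Δ=(29.4267−-12.0693)/(141.5120−100.0160)=1.0000; B=V−Δ·S=-86.8878
Node (0,0) S=80.0000: V=(p*·19.5122+(1−p*)·-11.6878)/1.29=12.6451; Δ=(19.5122−-11.6878)/(106.4000−75.2000)=1.0000; B=V−Δ·S=-67.3549
Check: Δ(0,0)·S0 + B(0,0) = 12.6451 = V0.

(0,0): Delta=1.0000 Bond=-67.3549
(1,0): Delta=1.0000 Bond=-86.8878
(1,1): Delta=1.0000 Bond=-86.8878
(2,0): Delta=1.0000 Bond=-112.0853
(2,1): Delta=1.0000 Bond=-112.0853
(2,2): Delta=1.0000 Bond=-112.0853
V0=12.6451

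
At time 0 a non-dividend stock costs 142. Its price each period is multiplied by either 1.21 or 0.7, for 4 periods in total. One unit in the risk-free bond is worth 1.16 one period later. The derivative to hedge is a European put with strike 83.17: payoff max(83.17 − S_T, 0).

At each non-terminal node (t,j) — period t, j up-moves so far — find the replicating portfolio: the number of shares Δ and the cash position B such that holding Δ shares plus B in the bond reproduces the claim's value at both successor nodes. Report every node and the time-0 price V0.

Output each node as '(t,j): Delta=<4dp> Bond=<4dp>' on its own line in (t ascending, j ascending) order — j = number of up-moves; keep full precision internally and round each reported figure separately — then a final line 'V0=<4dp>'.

(0,0): Delta=-0.0058 Bond=0.8692
(1,0): Delta=-0.0663 Bond=7.0272
(1,1): Delta=-0.0020 Bond=0.3541
(2,0): Delta=-0.5902 Bond=44.6025
(2,1): Delta=-0.0334 Bond=4.1894
(2,2): Delta=0.0000 Bond=0.0000
(3,0): Delta=-1.0000 Bond=71.6983
(3,1): Delta=-0.5644 Bond=49.5694
(3,2): Delta=0.0000 Bond=0.0000
(3,3): Delta=0.0000 Bond=0.0000
V0=0.0480

Under the risk-neutral measure, an up-move has probability p* = (R−d)/(u−d) = 0.9020 and values discount at R = 1.16.
Terminal payoffs: V(4,0)=49.0758, V(4,1)=24.2357, V(4,2)=0.0000, V(4,3)=0.0000, V(4,4)=0.0000
(3,0): S=48.7060. Δ = (V_up−V_dn)/(S_up−S_dn) = (24.2357−49.0758)/(58.9343−34.0942) = -1.0000. V = [p*·24.2357 + (1−p*)·49.0758]/1.16 = 22.9923. B = V − Δ·S = 71.6983.
(3,1): S=84.1918. Δ = (V_up−V_dn)/(S_up−S_dn) = (0.0000−24.2357)/(101.8721−58.9343) = -0.5644. V = [p*·0.0000 + (1−p*)·24.2357]/1.16 = 2.0483. B = V − Δ·S = 49.5694.
(3,2): S=145.5315. Δ = (V_up−V_dn)/(S_up−S_dn) = (0.0000−0.0000)/(176.0932−101.8721) = 0.0000. V = [p*·0.0000 + (1−p*)·0.0000]/1.16 = 0.0000. B = V − Δ·S = 0.0000.
(3,3): S=251.5617. Δ = (V_up−V_dn)/(S_up−S_dn) = (0.0000−0.0000)/(304.3896−176.0932) = 0.0000. V = [p*·0.0000 + (1−p*)·0.0000]/1.16 = 0.0000. B = V − Δ·S = 0.0000.
(2,0): S=69.5800. Δ = (V_up−V_dn)/(S_up−S_dn) = (2.0483−22.9923)/(84.1918−48.7060) = -0.5902. V = [p*·2.0483 + (1−p*)·22.9923]/1.16 = 3.5359. B = V − Δ·S = 44.6025.
(2,1): S=120.2740. Δ = (V_up−V_dn)/(S_up−S_dn) = (0.0000−2.0483)/(145.5315−84.1918) = -0.0334. V = [p*·0.0000 + (1−p*)·2.0483]/1.16 = 0.1731. B = V − Δ·S = 4.1894.
(2,2): S=207.9022. Δ = (V_up−V_dn)/(S_up−S_dn) = (0.0000−0.0000)/(251.5617−145.5315) = 0.0000. V = [p*·0.0000 + (1−p*)·0.0000]/1.16 = 0.0000. B = V − Δ·S = 0.0000.
(1,0): S=99.4000. Δ = (V_up−V_dn)/(S_up−S_dn) = (0.1731−3.5359)/(120.2740−69.5800) = -0.0663. V = [p*·0.1731 + (1−p*)·3.5359]/1.16 = 0.4335. B = V − Δ·S = 7.0272.
(1,1): S=171.8200. Δ = (V_up−V_dn)/(S_up−S_dn) = (0.0000−0.1731)/(207.9022−120.2740) = -0.0020. V = [p*·0.0000 + (1−p*)·0.1731]/1.16 = 0.0146. B = V − Δ·S = 0.3541.
(0,0): S=142.0000. Δ = (V_up−V_dn)/(S_up−S_dn) = (0.0146−0.4335)/(171.8200−99.4000) = -0.0058. V = [p*·0.0146 + (1−p*)·0.4335]/1.16 = 0.0480. B = V − Δ·S = 0.8692.
The time-0 hedge costs 0.0480, which is the no-arbitrage price.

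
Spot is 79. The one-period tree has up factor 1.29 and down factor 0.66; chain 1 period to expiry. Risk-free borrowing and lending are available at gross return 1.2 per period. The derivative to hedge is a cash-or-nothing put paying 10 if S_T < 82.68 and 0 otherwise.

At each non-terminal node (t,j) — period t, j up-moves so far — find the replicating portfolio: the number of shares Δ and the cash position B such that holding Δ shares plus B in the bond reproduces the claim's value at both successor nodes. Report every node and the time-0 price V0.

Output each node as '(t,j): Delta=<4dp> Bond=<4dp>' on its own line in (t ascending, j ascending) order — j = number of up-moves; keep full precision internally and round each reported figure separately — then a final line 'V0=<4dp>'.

Under the risk-neutral measure, an up-move has probability p* = (R−d)/(u−d) = 0.8571 and values discount at R = 1.2.
Terminal values V(1,·): V(1,0)=10.0000, V(1,1)=0.0000
  t=0,j=0: stock 79.0000 → up 101.9100 (V=0.0000), down 52.1400 (V=10.0000). Price 1.1905; hedge Δ=-0.2009, bond B=17.0635.
Each (Δ,B) replicates both successor values, so the strategy is self-financing and V0 is arbitrage-free.

(0,0): Delta=-0.2009 Bond=17.0635
V0=1.1905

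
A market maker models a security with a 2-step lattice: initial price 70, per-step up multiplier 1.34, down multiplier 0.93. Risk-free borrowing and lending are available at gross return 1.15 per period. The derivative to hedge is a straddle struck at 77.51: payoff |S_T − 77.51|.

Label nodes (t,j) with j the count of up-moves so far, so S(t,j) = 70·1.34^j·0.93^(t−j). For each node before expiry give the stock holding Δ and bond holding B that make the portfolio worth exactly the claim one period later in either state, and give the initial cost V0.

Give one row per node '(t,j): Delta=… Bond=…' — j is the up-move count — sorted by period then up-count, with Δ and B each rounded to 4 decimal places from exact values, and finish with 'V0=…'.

(0,0): Delta=0.5235 Bond=-19.7463
(1,0): Delta=-0.2714 Bond=29.0402
(1,1): Delta=1.0000 Bond=-67.4000
V0=16.9017

Since d<R<u, set p* = (R−d)/(u−d) = 0.5366; price each node as the discounted p*-expectation of its children.
Terminal payoffs: V(2,0)=16.9670, V(2,1)=9.7240, V(2,2)=48.1820
  t=1,j=0: stock 65.1000 → up 87.2340 (V=9.7240), down 60.5430 (V=16.9670). Price 11.3744; hedge Δ=-0.2714, bond B=29.0402.
  t=1,j=1: stock 93.8000 → up 125.6920 (V=48.1820), down 87.2340 (V=9.7240). Price 26.4000; hedge Δ=1.0000, bond B=-67.4000.
  t=0,j=0: stock 70.0000 → up 93.8000 (V=26.4000), down 65.1000 (V=11.3744). Price 16.9017; hedge Δ=0.5235, bond B=-19.7463.
Root portfolio cost Δ·70+B reproduces V0=16.9017.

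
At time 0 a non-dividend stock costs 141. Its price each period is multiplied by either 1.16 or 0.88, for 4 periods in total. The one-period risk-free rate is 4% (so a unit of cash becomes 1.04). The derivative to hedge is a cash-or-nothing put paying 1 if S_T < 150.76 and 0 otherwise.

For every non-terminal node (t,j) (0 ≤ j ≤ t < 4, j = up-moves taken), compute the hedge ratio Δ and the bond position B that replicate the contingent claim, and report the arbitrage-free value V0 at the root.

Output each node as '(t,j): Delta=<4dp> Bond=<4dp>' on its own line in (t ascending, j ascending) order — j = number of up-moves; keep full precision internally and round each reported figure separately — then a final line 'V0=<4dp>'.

(0,0): Delta=-0.0095 Bond=1.8232
(1,0): Delta=-0.0087 Bond=1.8013
(1,1): Delta=-0.0099 Bond=1.9672
(2,0): Delta=0.0000 Bond=0.9246
(2,1): Delta=-0.0136 Bond=2.5850
(2,2): Delta=-0.0078 Bond=1.6416
(3,0): Delta=0.0000 Bond=0.9615
(3,1): Delta=0.0000 Bond=0.9615
(3,2): Delta=-0.0214 Bond=3.9835
(3,3): Delta=0.0000 Bond=0.0000
V0=0.4902

Under the risk-neutral measure, an up-move has probability p* = (R−d)/(u−d) = 0.5714 and values discount at R = 1.04.
Terminal payoffs: V(4,0)=1.0000, V(4,1)=1.0000, V(4,2)=1.0000, V(4,3)=0.0000, V(4,4)=0.0000
(3,0): S=96.0876. Δ = (V_up−V_dn)/(S_up−S_dn) = (1.0000−1.0000)/(111.4616−84.5570) = 0.0000. V = [p*·1.0000 + (1−p*)·1.0000]/1.04 = 0.9615. B = V − Δ·S = 0.9615.
(3,1): S=126.6609. Δ = (V_up−V_dn)/(S_up−S_dn) = (1.0000−1.0000)/(146.9266−111.4616) = 0.0000. V = [p*·1.0000 + (1−p*)·1.0000]/1.04 = 0.9615. B = V − Δ·S = 0.9615.
(3,2): S=166.9620. Δ = (V_up−V_dn)/(S_up−S_dn) = (0.0000−1.0000)/(193.6760−146.9266) = -0.0214. V = [p*·0.0000 + (1−p*)·1.0000]/1.04 = 0.4121. B = V − Δ·S = 3.9835.
(3,3): S=220.0863. Δ = (V_up−V_dn)/(S_up−S_dn) = (0.0000−0.0000)/(255.3001−193.6760) = 0.0000. V = [p*·0.0000 + (1−p*)·0.0000]/1.04 = 0.0000. B = V − Δ·S = 0.0000.
(2,0): S=109.1904. Δ = (V_up−V_dn)/(S_up−S_dn) = (0.9615−0.9615)/(126.6609−96.0876) = 0.0000. V = [p*·0.9615 + (1−p*)·0.9615]/1.04 = 0.9246. B = V − Δ·S = 0.9246.
(2,1): S=143.9328. Δ = (V_up−V_dn)/(S_up−S_dn) = (0.4121−0.9615)/(166.9620−126.6609) = -0.0136. V = [p*·0.4121 + (1−p*)·0.9615]/1.04 = 0.6227. B = V − Δ·S = 2.5850.
(2,2): S=189.7296. Δ = (V_up−V_dn)/(S_up−S_dn) = (0.0000−0.4121)/(220.0863−166.9620) = -0.0078. V = [p*·0.0000 + (1−p*)·0.4121]/1.04 = 0.1698. B = V − Δ·S = 1.6416.
(1,0): S=124.0800. Δ = (V_up−V_dn)/(S_up−S_dn) = (0.6227−0.9246)/(143.9328−109.1904) = -0.0087. V = [p*·0.6227 + (1−p*)·0.9246]/1.04 = 0.7231. B = V − Δ·S = 1.8013.
(1,1): S=163.5600. Δ = (V_up−V_dn)/(S_up−S_dn) = (0.1698−0.6227)/(189.7296−143.9328) = -0.0099. V = [p*·0.1698 + (1−p*)·0.6227]/1.04 = 0.3499. B = V − Δ·S = 1.9672.
(0,0): S=141.0000. Δ = (V_up−V_dn)/(S_up−S_dn) = (0.3499−0.7231)/(163.5600−124.0800) = -0.0095. V = [p*·0.3499 + (1−p*)·0.7231]/1.04 = 0.4902. B = V − Δ·S = 1.8232.
Each (Δ,B) replicates both successor values, so the strategy is self-financing and V0 is arbitrage-free.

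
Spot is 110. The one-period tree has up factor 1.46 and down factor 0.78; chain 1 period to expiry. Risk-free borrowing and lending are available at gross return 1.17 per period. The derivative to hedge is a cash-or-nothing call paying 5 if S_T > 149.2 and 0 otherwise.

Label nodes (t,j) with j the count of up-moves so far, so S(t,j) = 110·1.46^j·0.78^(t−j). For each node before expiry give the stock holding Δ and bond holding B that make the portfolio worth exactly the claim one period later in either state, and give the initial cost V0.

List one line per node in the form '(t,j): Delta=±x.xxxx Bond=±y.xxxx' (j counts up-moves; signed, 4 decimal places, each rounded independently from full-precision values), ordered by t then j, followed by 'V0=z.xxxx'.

Since d<R<u, set p* = (R−d)/(u−d) = 0.5735; price each node as the discounted p*-expectation of its children.
Terminal payoffs: V(1,0)=0.0000, V(1,1)=5.0000
Node (0,0) S=110.0000: V=(p*·5.0000+(1−p*)·0.0000)/1.17=2.4510; Δ=(5.0000−0.0000)/(160.6000−85.8000)=0.0668; B=V−Δ·S=-4.9020
Self-financing check: at every node Δ·S+B equals the discounted successor values.

(0,0): Delta=0.0668 Bond=-4.9020
V0=2.4510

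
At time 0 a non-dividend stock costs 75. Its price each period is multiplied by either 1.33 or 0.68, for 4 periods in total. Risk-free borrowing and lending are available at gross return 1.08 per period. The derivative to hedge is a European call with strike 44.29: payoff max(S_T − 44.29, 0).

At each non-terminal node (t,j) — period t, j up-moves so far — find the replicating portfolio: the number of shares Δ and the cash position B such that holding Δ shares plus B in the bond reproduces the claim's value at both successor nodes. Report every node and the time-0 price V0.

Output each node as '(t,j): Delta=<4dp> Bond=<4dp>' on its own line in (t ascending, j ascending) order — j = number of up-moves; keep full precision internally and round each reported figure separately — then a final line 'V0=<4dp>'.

(0,0): Delta=0.9283 Bond=-25.3933
(1,0): Delta=0.7831 Bond=-20.0195
(1,1): Delta=0.9747 Bond=-32.0531
(2,0): Delta=0.4311 Bond=-9.4136
(2,1): Delta=0.8956 Bond=-29.2506
(2,2): Delta=1.0000 Bond=-37.9715
(3,0): Delta=0.0000 Bond=0.0000
(3,1): Delta=0.5689 Bond=-16.5210
(3,2): Delta=1.0000 Bond=-41.0093
(3,3): Delta=1.0000 Bond=-41.0093
V0=44.2305

Risk-neutral probability p* = (R−d)/(u−d) = (1.08−0.68)/(1.33−0.68) = 0.6154.
Payoff layer (t=4): V(4,0)=0.0000, V(4,1)=0.0000, V(4,2)=17.0555, V(4,3)=75.6945, V(4,4)=190.3855
  t=3,j=0: stock 23.5824 → up 31.3646 (V=0.0000), down 16.0360 (V=0.0000). Price 0.0000; hedge Δ=0.0000, bond B=0.0000.
  t=3,j=1: stock 46.1244 → up 61.3455 (V=17.0555), down 31.3646 (V=0.0000). Price 9.7182; hedge Δ=0.5689, bond B=-16.5210.
  t=3,j=2: stock 90.2139 → up 119.9845 (V=75.6945), down 61.3455 (V=17.0555). Price 49.2046; hedge Δ=1.0000, bond B=-41.0093.
  t=3,j=3: stock 176.4478 → up 234.6755 (V=190.3855), down 119.9845 (V=75.6945). Price 135.4385; hedge Δ=1.0000, bond B=-41.0093.
  t=2,j=0: stock 34.6800 → up 46.1244 (V=9.7182), down 23.5824 (V=0.0000). Price 5.5374; hedge Δ=0.4311, bond B=-9.4136.
  t=2,j=1: stock 67.8300 → up 90.2139 (V=49.2046), down 46.1244 (V=9.7182). Price 31.4977; hedge Δ=0.8956, bond B=-29.2506.
  t=2,j=2: stock 132.6675 → up 176.4478 (V=135.4385), down 90.2139 (V=49.2046). Price 94.6960; hedge Δ=1.0000, bond B=-37.9715.
  t=1,j=0: stock 51.0000 → up 67.8300 (V=31.4977), down 34.6800 (V=5.5374). Price 19.9194; hedge Δ=0.7831, bond B=-20.0195.
  t=1,j=1: stock 99.7500 → up 132.6675 (V=94.6960), down 67.8300 (V=31.4977). Price 65.1750; hedge Δ=0.9747, bond B=-32.0531.
  t=0,j=0: stock 75.0000 → up 99.7500 (V=65.1750), down 51.0000 (V=19.9194). Price 44.2305; hedge Δ=0.9283, bond B=-25.3933.
Each (Δ,B) replicates both successor values, so the strategy is self-financing and V0 is arbitrage-free.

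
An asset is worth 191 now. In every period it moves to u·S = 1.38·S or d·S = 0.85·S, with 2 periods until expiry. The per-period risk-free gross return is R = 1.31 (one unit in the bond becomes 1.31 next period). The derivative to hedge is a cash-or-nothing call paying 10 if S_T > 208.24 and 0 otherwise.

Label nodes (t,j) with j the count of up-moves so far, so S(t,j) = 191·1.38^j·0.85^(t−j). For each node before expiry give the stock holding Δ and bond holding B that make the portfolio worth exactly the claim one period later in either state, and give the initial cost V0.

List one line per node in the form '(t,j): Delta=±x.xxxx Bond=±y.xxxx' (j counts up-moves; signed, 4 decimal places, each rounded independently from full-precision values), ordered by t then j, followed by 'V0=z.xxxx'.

(0,0): Delta=0.0100 Bond=3.8232
(1,0): Delta=0.1162 Bond=-12.2425
(1,1): Delta=0.0000 Bond=7.6336
V0=5.7255

Risk-neutral probability p* = (R−d)/(u−d) = (1.31−0.85)/(1.38−0.85) = 0.8679.
Terminal payoffs: V(2,0)=0.0000, V(2,1)=10.0000, V(2,2)=10.0000
Node (1,0) S=162.3500: V=(p*·10.0000+(1−p*)·0.0000)/1.31=6.6254; Δ=(10.0000−0.0000)/(224.0430−137.9975)=0.1162; B=V−Δ·S=-12.2425
Node (1,1) S=263.5800: V=(p*·10.0000+(1−p*)·10.0000)/1.31=7.6336; Δ=(10.0000−10.0000)/(363.7404−224.0430)=0.0000; B=V−Δ·S=7.6336
Node (0,0) S=191.0000: V=(p*·7.6336+(1−p*)·6.6254)/1.31=5.7255; Δ=(7.6336−6.6254)/(263.5800−162.3500)=0.0100; B=V−Δ·S=3.8232
The time-0 hedge costs 5.7255, which is the no-arbitrage price.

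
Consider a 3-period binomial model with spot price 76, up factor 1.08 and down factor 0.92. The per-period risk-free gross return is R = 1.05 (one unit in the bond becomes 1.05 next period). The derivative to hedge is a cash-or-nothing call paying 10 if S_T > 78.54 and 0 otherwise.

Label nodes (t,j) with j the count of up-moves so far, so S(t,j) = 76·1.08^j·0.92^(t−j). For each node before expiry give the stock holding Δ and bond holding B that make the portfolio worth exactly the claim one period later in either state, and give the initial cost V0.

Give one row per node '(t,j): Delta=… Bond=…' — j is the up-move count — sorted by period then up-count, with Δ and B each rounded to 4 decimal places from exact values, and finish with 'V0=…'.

Under the risk-neutral measure, an up-move has probability p* = (R−d)/(u−d) = 0.8125 and values discount at R = 1.05.
At expiry t=3: V(3,0)=0.0000, V(3,1)=0.0000, V(3,2)=10.0000, V(3,3)=10.0000
(2,0): S=64.3264. Δ = (V_up−V_dn)/(S_up−S_dn) = (0.0000−0.0000)/(69.4725−59.1803) = 0.0000. V = [p*·0.0000 + (1−p*)·0.0000]/1.05 = 0.0000. B = V − Δ·S = 0.0000.
(2,1): S=75.5136. Δ = (V_up−V_dn)/(S_up−S_dn) = (10.0000−0.0000)/(81.5547−69.4725) = 0.8277. V = [p*·10.0000 + (1−p*)·0.0000]/1.05 = 7.7381. B = V − Δ·S = -54.7619.
(2,2): S=88.6464. Δ = (V_up−V_dn)/(S_up−S_dn) = (10.0000−10.0000)/(95.7381−81.5547) = 0.0000. V = [p*·10.0000 + (1−p*)·10.0000]/1.05 = 9.5238. B = V − Δ·S = 9.5238.
(1,0): S=69.9200. Δ = (V_up−V_dn)/(S_up−S_dn) = (7.7381−0.0000)/(75.5136−64.3264) = 0.6917. V = [p*·7.7381 + (1−p*)·0.0000]/1.05 = 5.9878. B = V − Δ·S = -42.3753.
(1,1): S=82.0800. Δ = (V_up−V_dn)/(S_up−S_dn) = (9.5238−7.7381)/(88.6464−75.5136) = 0.1360. V = [p*·9.5238 + (1−p*)·7.7381]/1.05 = 8.7514. B = V − Δ·S = -2.4093.
(0,0): S=76.0000. Δ = (V_up−V_dn)/(S_up−S_dn) = (8.7514−5.9878)/(82.0800−69.9200) = 0.2273. V = [p*·8.7514 + (1−p*)·5.9878]/1.05 = 7.8412. B = V − Δ·S = -9.4314.
Check: Δ(0,0)·S0 + B(0,0) = 7.8412 = V0.

(0,0): Delta=0.2273 Bond=-9.4314
(1,0): Delta=0.6917 Bond=-42.3753
(1,1): Delta=0.1360 Bond=-2.4093
(2,0): Delta=0.0000 Bond=0.0000
(2,1): Delta=0.8277 Bond=-54.7619
(2,2): Delta=0.0000 Bond=9.5238
V0=7.8412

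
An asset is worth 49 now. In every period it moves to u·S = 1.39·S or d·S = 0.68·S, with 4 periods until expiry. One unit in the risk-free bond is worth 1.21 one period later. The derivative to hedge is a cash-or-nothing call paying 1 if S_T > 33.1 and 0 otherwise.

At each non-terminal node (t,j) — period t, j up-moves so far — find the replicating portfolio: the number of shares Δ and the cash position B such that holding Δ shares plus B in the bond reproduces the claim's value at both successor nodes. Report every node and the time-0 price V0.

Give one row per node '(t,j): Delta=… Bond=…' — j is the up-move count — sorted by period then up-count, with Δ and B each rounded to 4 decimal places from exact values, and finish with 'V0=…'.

(0,0): Delta=0.0023 Bond=0.3274
(1,0): Delta=0.0109 Bond=0.1099
(1,1): Delta=0.0009 Bond=0.4934
(2,0): Delta=0.0383 Bond=-0.4883
(2,1): Delta=0.0064 Bond=0.3440
(2,2): Delta=0.0000 Bond=0.6830
(3,0): Delta=0.0000 Bond=0.0000
(3,1): Delta=0.0447 Bond=-0.7915
(3,2): Delta=0.0000 Bond=0.8264
(3,3): Delta=0.0000 Bond=0.8264
V0=0.4419

Under the risk-neutral measure, an up-move has probability p* = (R−d)/(u−d) = 0.7465 and values discount at R = 1.21.
Terminal payoffs: V(4,0)=0.0000, V(4,1)=0.0000, V(4,2)=1.0000, V(4,3)=1.0000, V(4,4)=1.0000
Node (3,0) S=15.4072: V=(p*·0.0000+(1−p*)·0.0000)/1.21=0.0000; Δ=(0.0000−0.0000)/(21.4160−10.4769)=0.0000; B=V−Δ·S=0.0000
Node (3,1) S=31.4941: V=(p*·1.0000+(1−p*)·0.0000)/1.21=0.6169; Δ=(1.0000−0.0000)/(43.7767−21.4160)=0.0447; B=V−Δ·S=-0.7915
Node (3,2) S=64.3776: V=(p*·1.0000+(1−p*)·1.0000)/1.21=0.8264; Δ=(1.0000−1.0000)/(89.4848−43.7767)=0.0000; B=V−Δ·S=0.8264
Node (3,3) S=131.5953: V=(p*·1.0000+(1−p*)·1.0000)/1.21=0.8264; Δ=(1.0000−1.0000)/(182.9175−89.4848)=0.0000; B=V−Δ·S=0.8264
Node (2,0) S=22.6576: V=(p*·0.6169+(1−p*)·0.0000)/1.21=0.3806; Δ=(0.6169−0.0000)/(31.4941−15.4072)=0.0383; B=V−Δ·S=-0.4883
Node (2,1) S=46.3148: V=(p*·0.8264+(1−p*)·0.6169)/1.21=0.6391; Δ=(0.8264−0.6169)/(64.3776−31.4941)=0.0064; B=V−Δ·S=0.3440
Node (2,2) S=94.6729: V=(p*·0.8264+(1−p*)·0.8264)/1.21=0.6830; Δ=(0.8264−0.8264)/(131.5953−64.3776)=0.0000; B=V−Δ·S=0.6830
Node (1,0) S=33.3200: V=(p*·0.6391+(1−p*)·0.3806)/1.21=0.4740; Δ=(0.6391−0.3806)/(46.3148−22.6576)=0.0109; B=V−Δ·S=0.1099
Node (1,1) S=68.1100: V=(p*·0.6830+(1−p*)·0.6391)/1.21=0.5553; Δ=(0.6830−0.6391)/(94.6729−46.3148)=0.0009; B=V−Δ·S=0.4934
Node (0,0) S=49.0000: V=(p*·0.5553+(1−p*)·0.4740)/1.21=0.4419; Δ=(0.5553−0.4740)/(68.1100−33.3200)=0.0023; B=V−Δ·S=0.3274
Root portfolio cost Δ·49+B reproduces V0=0.4419.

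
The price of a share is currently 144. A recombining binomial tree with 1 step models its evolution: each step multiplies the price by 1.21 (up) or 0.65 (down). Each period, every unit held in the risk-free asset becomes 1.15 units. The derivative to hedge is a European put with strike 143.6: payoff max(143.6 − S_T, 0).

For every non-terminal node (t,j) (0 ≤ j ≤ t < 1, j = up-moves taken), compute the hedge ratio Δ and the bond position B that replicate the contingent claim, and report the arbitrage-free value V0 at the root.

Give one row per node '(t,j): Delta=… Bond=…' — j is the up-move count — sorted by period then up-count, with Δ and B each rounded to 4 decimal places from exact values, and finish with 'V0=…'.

Since d<R<u, set p* = (R−d)/(u−d) = 0.8929; price each node as the discounted p*-expectation of its children.
Terminal values V(1,·): V(1,0)=50.0000, V(1,1)=0.0000
Node (0,0) S=144.0000: V=(p*·0.0000+(1−p*)·50.0000)/1.15=4.6584; Δ=(0.0000−50.0000)/(174.2400−93.6000)=-0.6200; B=V−Δ·S=93.9441
Check: Δ(0,0)·S0 + B(0,0) = 4.6584 = V0.

(0,0): Delta=-0.6200 Bond=93.9441
V0=4.6584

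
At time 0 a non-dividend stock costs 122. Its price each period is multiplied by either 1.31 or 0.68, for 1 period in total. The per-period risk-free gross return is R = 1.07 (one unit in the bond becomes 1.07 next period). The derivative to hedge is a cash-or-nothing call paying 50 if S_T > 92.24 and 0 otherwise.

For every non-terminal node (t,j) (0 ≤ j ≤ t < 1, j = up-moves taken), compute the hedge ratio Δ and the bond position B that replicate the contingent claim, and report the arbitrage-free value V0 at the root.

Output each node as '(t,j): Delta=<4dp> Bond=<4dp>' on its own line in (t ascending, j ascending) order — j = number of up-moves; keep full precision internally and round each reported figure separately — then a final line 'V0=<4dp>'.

(0,0): Delta=0.6505 Bond=-50.4376
V0=28.9275

Since d<R<u, set p* = (R−d)/(u−d) = 0.6190; price each node as the discounted p*-expectation of its children.
Terminal payoffs: V(1,0)=0.0000, V(1,1)=50.0000
Node (0,0) S=122.0000: V=(p*·50.0000+(1−p*)·0.0000)/1.07=28.9275; Δ=(50.0000−0.0000)/(159.8200−82.9600)=0.6505; B=V−Δ·S=-50.4376
Root portfolio cost Δ·122+B reproduces V0=28.9275.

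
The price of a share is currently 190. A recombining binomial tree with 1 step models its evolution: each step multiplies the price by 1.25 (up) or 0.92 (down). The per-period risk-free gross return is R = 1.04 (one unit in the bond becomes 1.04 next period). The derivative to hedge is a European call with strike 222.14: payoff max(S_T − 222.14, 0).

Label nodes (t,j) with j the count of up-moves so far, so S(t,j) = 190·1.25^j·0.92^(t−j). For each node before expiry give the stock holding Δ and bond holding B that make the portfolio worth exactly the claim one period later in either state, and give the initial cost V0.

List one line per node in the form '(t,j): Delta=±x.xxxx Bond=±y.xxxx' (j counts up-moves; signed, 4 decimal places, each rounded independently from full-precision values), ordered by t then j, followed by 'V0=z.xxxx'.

(0,0): Delta=0.2450 Bond=-41.1748
V0=5.3706

Risk-neutral probability p* = (R−d)/(u−d) = (1.04−0.92)/(1.25−0.92) = 0.3636.
At expiry t=1: V(1,0)=0.0000, V(1,1)=15.3600
Node (0,0) S=190.0000: V=(p*·15.3600+(1−p*)·0.0000)/1.04=5.3706; Δ=(15.3600−0.0000)/(237.5000−174.8000)=0.2450; B=V−Δ·S=-41.1748
Check: Δ(0,0)·S0 + B(0,0) = 5.3706 = V0.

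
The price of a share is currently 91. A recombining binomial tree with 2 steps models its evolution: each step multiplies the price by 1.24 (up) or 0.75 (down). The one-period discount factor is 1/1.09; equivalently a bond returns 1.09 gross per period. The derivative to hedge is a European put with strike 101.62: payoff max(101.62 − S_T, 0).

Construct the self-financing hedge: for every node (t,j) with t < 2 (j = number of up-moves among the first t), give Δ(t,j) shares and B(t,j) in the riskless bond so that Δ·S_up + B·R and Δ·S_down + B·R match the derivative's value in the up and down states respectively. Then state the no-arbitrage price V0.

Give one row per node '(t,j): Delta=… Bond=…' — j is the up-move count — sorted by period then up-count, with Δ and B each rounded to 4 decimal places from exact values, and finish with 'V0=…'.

(0,0): Delta=-0.4532 Bond=51.2932
(1,0): Delta=-1.0000 Bond=93.2294
(1,1): Delta=-0.3073 Bond=39.4450
V0=10.0529

No-arbitrage ⇒ martingale measure with p* = (R−d)/(u−d) = 0.6939.
At expiry t=2: V(2,0)=50.4325, V(2,1)=16.9900, V(2,2)=0.0000
Node (1,0) S=68.2500: V=(p*·16.9900+(1−p*)·50.4325)/1.09=24.9794; Δ=(16.9900−50.4325)/(84.6300−51.1875)=-1.0000; B=V−Δ·S=93.2294
Node (1,1) S=112.8400: V=(p*·0.0000+(1−p*)·16.9900)/1.09=4.7716; Δ=(0.0000−16.9900)/(139.9216−84.6300)=-0.3073; B=V−Δ·S=39.4450
Node (0,0) S=91.0000: V=(p*·4.7716+(1−p*)·24.9794)/1.09=10.0529; Δ=(4.7716−24.9794)/(112.8400−68.2500)=-0.4532; B=V−Δ·S=51.2932
Root portfolio cost Δ·91+B reproduces V0=10.0529.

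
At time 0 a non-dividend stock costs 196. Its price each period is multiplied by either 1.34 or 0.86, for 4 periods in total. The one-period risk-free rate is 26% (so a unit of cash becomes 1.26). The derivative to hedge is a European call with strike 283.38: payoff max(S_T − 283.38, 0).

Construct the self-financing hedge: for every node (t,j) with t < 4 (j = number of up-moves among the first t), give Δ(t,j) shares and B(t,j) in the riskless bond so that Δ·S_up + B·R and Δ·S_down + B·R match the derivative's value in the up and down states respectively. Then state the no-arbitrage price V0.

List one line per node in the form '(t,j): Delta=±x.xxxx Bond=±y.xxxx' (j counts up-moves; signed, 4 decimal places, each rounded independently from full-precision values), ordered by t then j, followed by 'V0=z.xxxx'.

(0,0): Delta=0.9215 Bond=-95.2242
(1,0): Delta=0.6606 Bond=-76.0027
(1,1): Delta=0.9550 Bond=-128.7784
(2,0): Delta=0.0000 Bond=0.0000
(2,1): Delta=0.7454 Bond=-114.9161
(2,2): Delta=0.9819 Bond=-171.7298
(3,0): Delta=0.0000 Bond=0.0000
(3,1): Delta=0.0000 Bond=0.0000
(3,2): Delta=0.8411 Bond=-173.7531
(3,3): Delta=1.0000 Bond=-224.9048
V0=85.3951

The replicating-portfolio and risk-neutral prices coincide; use p* = (1.26−0.86)/(1.34−0.86) = 0.8333 for the latter.
At expiry t=4: V(4,0)=0.0000, V(4,1)=0.0000, V(4,2)=0.0000, V(4,3)=122.1929, V(4,4)=348.5592
(3,0): S=124.6670. Δ = (V_up−V_dn)/(S_up−S_dn) = (0.0000−0.0000)/(167.0537−107.2136) = 0.0000. V = [p*·0.0000 + (1−p*)·0.0000]/1.26 = 0.0000. B = V − Δ·S = 0.0000.
(3,1): S=194.2485. Δ = (V_up−V_dn)/(S_up−S_dn) = (0.0000−0.0000)/(260.2930−167.0537) = 0.0000. V = [p*·0.0000 + (1−p*)·0.0000]/1.26 = 0.0000. B = V − Δ·S = 0.0000.
(3,2): S=302.6663. Δ = (V_up−V_dn)/(S_up−S_dn) = (122.1929−0.0000)/(405.5729−260.2930) = 0.8411. V = [p*·122.1929 + (1−p*)·0.0000]/1.26 = 80.8154. B = V − Δ·S = -173.7531.
(3,3): S=471.5964. Δ = (V_up−V_dn)/(S_up−S_dn) = (348.5592−122.1929)/(631.9392−405.5729) = 1.0000. V = [p*·348.5592 + (1−p*)·122.1929]/1.26 = 246.6916. B = V − Δ·S = -224.9048.
(2,0): S=144.9616. Δ = (V_up−V_dn)/(S_up−S_dn) = (0.0000−0.0000)/(194.2485−124.6670) = 0.0000. V = [p*·0.0000 + (1−p*)·0.0000]/1.26 = 0.0000. B = V − Δ·S = 0.0000.
(2,1): S=225.8704. Δ = (V_up−V_dn)/(S_up−S_dn) = (80.8154−0.0000)/(302.6663−194.2485) = 0.7454. V = [p*·80.8154 + (1−p*)·0.0000]/1.26 = 53.4493. B = V − Δ·S = -114.9161.
(2,2): S=351.9376. Δ = (V_up−V_dn)/(S_up−S_dn) = (246.6916−80.8154)/(471.5964−302.6663) = 0.9819. V = [p*·246.6916 + (1−p*)·80.8154]/1.26 = 173.8457. B = V − Δ·S = -171.7298.
(1,0): S=168.5600. Δ = (V_up−V_dn)/(S_up−S_dn) = (53.4493−0.0000)/(225.8704−144.9616) = 0.6606. V = [p*·53.4493 + (1−p*)·0.0000]/1.26 = 35.3501. B = V − Δ·S = -76.0027.
(1,1): S=262.6400. Δ = (V_up−V_dn)/(S_up−S_dn) = (173.8457−53.4493)/(351.9376−225.8704) = 0.9550. V = [p*·173.8457 + (1−p*)·53.4493]/1.26 = 122.0473. B = V − Δ·S = -128.7784.
(0,0): S=196.0000. Δ = (V_up−V_dn)/(S_up−S_dn) = (122.0473−35.3501)/(262.6400−168.5600) = 0.9215. V = [p*·122.0473 + (1−p*)·35.3501]/1.26 = 85.3951. B = V − Δ·S = -95.2242.
Each (Δ,B) replicates both successor values, so the strategy is self-financing and V0 is arbitrage-free.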